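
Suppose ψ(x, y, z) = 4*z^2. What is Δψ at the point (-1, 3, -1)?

∂²ψ/∂x² = 0
∂²ψ/∂y² = 0
∂²ψ/∂z² = 8
∇²ψ = 8
At (-1, 3, -1): 8.

8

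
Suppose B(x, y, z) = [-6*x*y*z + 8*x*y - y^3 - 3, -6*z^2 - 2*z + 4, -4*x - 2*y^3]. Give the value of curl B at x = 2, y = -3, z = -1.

(-64, 40, -1)

(∇×B)₁ = ∂B₃/∂y − ∂B₂/∂z = -6*y^2 + 12*z + 2
(∇×B)₂ = ∂B₁/∂z − ∂B₃/∂x = -6*x*y + 4
(∇×B)₃ = ∂B₂/∂x − ∂B₁/∂y = 6*x*z - 8*x + 3*y^2
∇×B = (-6*y^2 + 12*z + 2, -6*x*y + 4, 6*x*z - 8*x + 3*y^2)
At (2, -3, -1): (-64, 40, -1).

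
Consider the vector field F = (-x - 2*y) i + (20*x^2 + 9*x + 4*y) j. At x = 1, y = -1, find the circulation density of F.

51

∂F₂/∂x = 40*x + 9
∂F₁/∂y = -2
Scalar curl = 40*x + 11
At (1, -1): 51.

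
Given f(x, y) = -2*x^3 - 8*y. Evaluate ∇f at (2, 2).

∂f/∂x = -6*x^2
∂f/∂y = -8
∇f = (-6*x^2, -8)
At (2, 2): (-24, -8).

(-24, -8)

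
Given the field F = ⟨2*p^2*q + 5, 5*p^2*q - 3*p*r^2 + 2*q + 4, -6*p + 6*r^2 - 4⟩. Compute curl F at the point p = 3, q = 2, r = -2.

(∇×F)₁ = ∂F₃/∂q − ∂F₂/∂r = 6*p*r
(∇×F)₂ = ∂F₁/∂r − ∂F₃/∂p = 6
(∇×F)₃ = ∂F₂/∂p − ∂F₁/∂q = -2*p^2 + 10*p*q - 3*r^2
∇×F = (6*p*r, 6, -2*p^2 + 10*p*q - 3*r^2)
At (3, 2, -2): (-36, 6, 30).

(-36, 6, 30)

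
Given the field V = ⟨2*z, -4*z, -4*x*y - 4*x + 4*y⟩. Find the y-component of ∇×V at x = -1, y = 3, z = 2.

18

(∇×V)_2 = ∂V₁/∂z − ∂V₃/∂x
= 2 − (-4*y - 4)
= 4*y + 6
At (-1, 3, 2): 18.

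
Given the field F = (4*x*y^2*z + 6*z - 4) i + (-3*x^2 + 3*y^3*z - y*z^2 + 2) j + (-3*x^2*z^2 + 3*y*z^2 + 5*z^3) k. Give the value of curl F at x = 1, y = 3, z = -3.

(-72, 96, 66)

(∇×F)₁ = ∂F₃/∂y − ∂F₂/∂z = -3*y^3 + 2*y*z + 3*z^2
(∇×F)₂ = ∂F₁/∂z − ∂F₃/∂x = 4*x*y^2 + 6*x*z^2 + 6
(∇×F)₃ = ∂F₂/∂x − ∂F₁/∂y = -8*x*y*z - 6*x
∇×F = (-3*y^3 + 2*y*z + 3*z^2, 4*x*y^2 + 6*x*z^2 + 6, -8*x*y*z - 6*x)
At (1, 3, -3): (-72, 96, 66).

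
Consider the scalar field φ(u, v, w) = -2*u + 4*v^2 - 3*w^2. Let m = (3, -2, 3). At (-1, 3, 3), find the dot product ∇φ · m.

∂φ/∂u = -2
∂φ/∂v = 8*v
∂φ/∂w = -6*w
∇φ at (-1, 3, 3) = (-2, 24, -18)
∇φ · m = (-2)(3) + (24)(-2) + (-18)(3) = -108

-108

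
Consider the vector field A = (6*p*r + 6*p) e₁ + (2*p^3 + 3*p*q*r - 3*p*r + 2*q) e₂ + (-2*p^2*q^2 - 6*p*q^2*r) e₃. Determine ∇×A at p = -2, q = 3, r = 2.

(∇×A)₁ = ∂A₃/∂q − ∂A₂/∂r = -4*p^2*q - 12*p*q*r - 3*p*q + 3*p
(∇×A)₂ = ∂A₁/∂r − ∂A₃/∂p = 4*p*q^2 + 6*p + 6*q^2*r
(∇×A)₃ = ∂A₂/∂p − ∂A₁/∂q = 6*p^2 + 3*q*r - 3*r
∇×A = (-4*p^2*q - 12*p*q*r - 3*p*q + 3*p, 4*p*q^2 + 6*p + 6*q^2*r, 6*p^2 + 3*q*r - 3*r)
At (-2, 3, 2): (108, 24, 36).

(108, 24, 36)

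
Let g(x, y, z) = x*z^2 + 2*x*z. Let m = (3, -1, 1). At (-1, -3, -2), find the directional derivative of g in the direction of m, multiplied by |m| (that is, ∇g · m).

∂g/∂x = z^2 + 2*z
∂g/∂y = 0
∂g/∂z = 2*x*z + 2*x
∇g at (-1, -3, -2) = (0, 0, 2)
∇g · m = (0)(3) + (0)(-1) + (2)(1) = 2

2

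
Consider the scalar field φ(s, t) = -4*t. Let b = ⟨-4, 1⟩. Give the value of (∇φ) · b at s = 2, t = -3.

-4

∂φ/∂s = 0
∂φ/∂t = -4
∇φ at (2, -3) = (0, -4)
∇φ · b = (0)(-4) + (-4)(1) = -4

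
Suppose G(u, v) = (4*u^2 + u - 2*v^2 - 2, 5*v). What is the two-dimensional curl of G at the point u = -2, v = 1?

4

∂G₂/∂u = 0
∂G₁/∂v = -4*v
Scalar curl = 4*v
At (-2, 1): 4.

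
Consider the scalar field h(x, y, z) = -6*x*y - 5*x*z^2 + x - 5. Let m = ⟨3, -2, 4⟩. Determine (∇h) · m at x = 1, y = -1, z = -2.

∂h/∂x = -6*y - 5*z^2 + 1
∂h/∂y = -6*x
∂h/∂z = -10*x*z
∇h at (1, -1, -2) = (-13, -6, 20)
∇h · m = (-13)(3) + (-6)(-2) + (20)(4) = 53

53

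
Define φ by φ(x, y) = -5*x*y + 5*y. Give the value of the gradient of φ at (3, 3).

(-15, -10)

∂φ/∂x = -5*y
∂φ/∂y = -5*x + 5
∇φ = (-5*y, -5*x + 5)
At (3, 3): (-15, -10).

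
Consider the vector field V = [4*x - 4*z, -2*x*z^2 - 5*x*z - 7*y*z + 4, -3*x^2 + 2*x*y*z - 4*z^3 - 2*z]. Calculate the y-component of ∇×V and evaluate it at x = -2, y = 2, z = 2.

-24

(∇×V)_2 = ∂V₁/∂z − ∂V₃/∂x
= -4 − (-6*x + 2*y*z)
= 6*x - 2*y*z - 4
At (-2, 2, 2): -24.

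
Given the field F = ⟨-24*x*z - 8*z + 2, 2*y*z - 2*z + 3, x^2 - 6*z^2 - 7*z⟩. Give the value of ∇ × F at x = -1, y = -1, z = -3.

(∇×F)₁ = ∂F₃/∂y − ∂F₂/∂z = -2*y + 2
(∇×F)₂ = ∂F₁/∂z − ∂F₃/∂x = -26*x - 8
(∇×F)₃ = ∂F₂/∂x − ∂F₁/∂y = 0
∇×F = (-2*y + 2, -26*x - 8, 0)
At (-1, -1, -3): (4, 18, 0).

(4, 18, 0)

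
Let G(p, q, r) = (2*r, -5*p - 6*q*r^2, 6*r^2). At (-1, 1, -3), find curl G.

(-36, 2, -5)

(∇×G)₁ = ∂G₃/∂q − ∂G₂/∂r = 12*q*r
(∇×G)₂ = ∂G₁/∂r − ∂G₃/∂p = 2
(∇×G)₃ = ∂G₂/∂p − ∂G₁/∂q = -5
∇×G = (12*q*r, 2, -5)
At (-1, 1, -3): (-36, 2, -5).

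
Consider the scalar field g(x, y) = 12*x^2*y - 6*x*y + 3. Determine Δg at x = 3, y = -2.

-48

∂²g/∂x² = 24*y
∂²g/∂y² = 0
∇²g = 24*y
At (3, -2): -48.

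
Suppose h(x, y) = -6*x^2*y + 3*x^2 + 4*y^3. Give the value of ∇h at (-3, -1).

(-54, -42)

∂h/∂x = -12*x*y + 6*x
∂h/∂y = -6*x^2 + 12*y^2
∇h = (-12*x*y + 6*x, -6*x^2 + 12*y^2)
At (-3, -1): (-54, -42).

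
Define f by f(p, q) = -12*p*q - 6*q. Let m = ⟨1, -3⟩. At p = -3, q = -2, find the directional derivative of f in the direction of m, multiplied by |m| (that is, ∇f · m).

-66

∂f/∂p = -12*q
∂f/∂q = -12*p - 6
∇f at (-3, -2) = (24, 30)
∇f · m = (24)(1) + (30)(-3) = -66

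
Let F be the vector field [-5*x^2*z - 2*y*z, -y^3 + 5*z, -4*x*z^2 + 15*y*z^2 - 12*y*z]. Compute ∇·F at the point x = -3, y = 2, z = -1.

-150

∂F₁/∂x = -10*x*z
∂F₂/∂y = -3*y^2
∂F₃/∂z = -8*x*z + 30*y*z - 12*y
∇·F = -18*x*z - 3*y^2 + 30*y*z - 12*y
At (-3, 2, -1): -150.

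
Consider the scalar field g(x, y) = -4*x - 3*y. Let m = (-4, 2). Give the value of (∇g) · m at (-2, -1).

10

∂g/∂x = -4
∂g/∂y = -3
∇g at (-2, -1) = (-4, -3)
∇g · m = (-4)(-4) + (-3)(2) = 10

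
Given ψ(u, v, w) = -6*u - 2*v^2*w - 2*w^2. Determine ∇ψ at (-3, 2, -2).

∂ψ/∂u = -6
∂ψ/∂v = -4*v*w
∂ψ/∂w = -2*v^2 - 4*w
∇ψ = (-6, -4*v*w, -2*v^2 - 4*w)
At (-3, 2, -2): (-6, 16, 0).

(-6, 16, 0)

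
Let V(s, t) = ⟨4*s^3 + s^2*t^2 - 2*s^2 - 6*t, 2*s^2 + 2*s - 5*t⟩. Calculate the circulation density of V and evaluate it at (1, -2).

16

∂V₂/∂s = 4*s + 2
∂V₁/∂t = 2*s^2*t - 6
Scalar curl = -2*s^2*t + 4*s + 8
At (1, -2): 16.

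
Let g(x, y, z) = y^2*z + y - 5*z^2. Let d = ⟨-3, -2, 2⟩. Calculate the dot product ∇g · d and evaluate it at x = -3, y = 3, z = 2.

-48

∂g/∂x = 0
∂g/∂y = 2*y*z + 1
∂g/∂z = y^2 - 10*z
∇g at (-3, 3, 2) = (0, 13, -11)
∇g · d = (0)(-3) + (13)(-2) + (-11)(2) = -48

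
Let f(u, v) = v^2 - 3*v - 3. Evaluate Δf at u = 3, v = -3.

∂²f/∂u² = 0
∂²f/∂v² = 2
∇²f = 2
At (3, -3): 2.

2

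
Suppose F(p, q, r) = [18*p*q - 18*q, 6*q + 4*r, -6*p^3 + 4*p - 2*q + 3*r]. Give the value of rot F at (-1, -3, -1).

(∇×F)₁ = ∂F₃/∂q − ∂F₂/∂r = -6
(∇×F)₂ = ∂F₁/∂r − ∂F₃/∂p = 18*p^2 - 4
(∇×F)₃ = ∂F₂/∂p − ∂F₁/∂q = -18*p + 18
∇×F = (-6, 18*p^2 - 4, -18*p + 18)
At (-1, -3, -1): (-6, 14, 36).

(-6, 14, 36)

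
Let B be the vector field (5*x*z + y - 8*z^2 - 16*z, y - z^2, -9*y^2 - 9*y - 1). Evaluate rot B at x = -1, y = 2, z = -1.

(∇×B)₁ = ∂B₃/∂y − ∂B₂/∂z = -18*y + 2*z - 9
(∇×B)₂ = ∂B₁/∂z − ∂B₃/∂x = 5*x - 16*z - 16
(∇×B)₃ = ∂B₂/∂x − ∂B₁/∂y = -1
∇×B = (-18*y + 2*z - 9, 5*x - 16*z - 16, -1)
At (-1, 2, -1): (-47, -5, -1).

(-47, -5, -1)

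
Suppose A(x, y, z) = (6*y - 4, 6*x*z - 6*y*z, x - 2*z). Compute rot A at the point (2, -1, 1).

(∇×A)₁ = ∂A₃/∂y − ∂A₂/∂z = -6*x + 6*y
(∇×A)₂ = ∂A₁/∂z − ∂A₃/∂x = -1
(∇×A)₃ = ∂A₂/∂x − ∂A₁/∂y = 6*z - 6
∇×A = (-6*x + 6*y, -1, 6*z - 6)
At (2, -1, 1): (-18, -1, 0).

(-18, -1, 0)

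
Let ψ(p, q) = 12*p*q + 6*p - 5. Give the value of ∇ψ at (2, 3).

(42, 24)

∂ψ/∂p = 12*q + 6
∂ψ/∂q = 12*p
∇ψ = (12*q + 6, 12*p)
At (2, 3): (42, 24).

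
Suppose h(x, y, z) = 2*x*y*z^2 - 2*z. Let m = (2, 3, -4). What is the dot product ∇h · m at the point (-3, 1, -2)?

∂h/∂x = 2*y*z^2
∂h/∂y = 2*x*z^2
∂h/∂z = 4*x*y*z - 2
∇h at (-3, 1, -2) = (8, -24, 22)
∇h · m = (8)(2) + (-24)(3) + (22)(-4) = -144

-144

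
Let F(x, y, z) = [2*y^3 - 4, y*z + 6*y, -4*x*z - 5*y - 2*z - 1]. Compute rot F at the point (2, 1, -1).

(∇×F)₁ = ∂F₃/∂y − ∂F₂/∂z = -y - 5
(∇×F)₂ = ∂F₁/∂z − ∂F₃/∂x = 4*z
(∇×F)₃ = ∂F₂/∂x − ∂F₁/∂y = -6*y^2
∇×F = (-y - 5, 4*z, -6*y^2)
At (2, 1, -1): (-6, -4, -6).

(-6, -4, -6)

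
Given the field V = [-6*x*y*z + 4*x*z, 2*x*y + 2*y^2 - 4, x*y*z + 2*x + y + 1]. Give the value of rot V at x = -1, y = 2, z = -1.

(2, 8, 10)

(∇×V)₁ = ∂V₃/∂y − ∂V₂/∂z = x*z + 1
(∇×V)₂ = ∂V₁/∂z − ∂V₃/∂x = -6*x*y + 4*x - y*z - 2
(∇×V)₃ = ∂V₂/∂x − ∂V₁/∂y = 6*x*z + 2*y
∇×V = (x*z + 1, -6*x*y + 4*x - y*z - 2, 6*x*z + 2*y)
At (-1, 2, -1): (2, 8, 10).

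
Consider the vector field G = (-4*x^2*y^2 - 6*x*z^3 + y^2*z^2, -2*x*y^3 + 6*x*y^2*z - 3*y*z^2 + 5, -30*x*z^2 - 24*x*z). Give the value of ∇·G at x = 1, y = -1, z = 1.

∂G₁/∂x = -8*x*y^2 - 6*z^3
∂G₂/∂y = -6*x*y^2 + 12*x*y*z - 3*z^2
∂G₃/∂z = -60*x*z - 24*x
∇·G = -14*x*y^2 + 12*x*y*z - 60*x*z - 24*x - 6*z^3 - 3*z^2
At (1, -1, 1): -119.

-119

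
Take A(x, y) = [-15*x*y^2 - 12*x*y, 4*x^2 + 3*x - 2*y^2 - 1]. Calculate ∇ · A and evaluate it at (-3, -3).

-87

∂A₁/∂x = -15*y^2 - 12*y
∂A₂/∂y = -4*y
∇·A = -15*y^2 - 16*y
At (-3, -3): -87.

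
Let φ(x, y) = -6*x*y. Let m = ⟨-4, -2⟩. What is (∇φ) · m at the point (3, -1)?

∂φ/∂x = -6*y
∂φ/∂y = -6*x
∇φ at (3, -1) = (6, -18)
∇φ · m = (6)(-4) + (-18)(-2) = 12

12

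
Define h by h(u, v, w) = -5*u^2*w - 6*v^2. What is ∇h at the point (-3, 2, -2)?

(-60, -24, -45)

∂h/∂u = -10*u*w
∂h/∂v = -12*v
∂h/∂w = -5*u^2
∇h = (-10*u*w, -12*v, -5*u^2)
At (-3, 2, -2): (-60, -24, -45).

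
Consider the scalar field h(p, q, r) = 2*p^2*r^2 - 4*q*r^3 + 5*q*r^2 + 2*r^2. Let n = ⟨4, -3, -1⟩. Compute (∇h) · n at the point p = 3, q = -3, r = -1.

∂h/∂p = 4*p*r^2
∂h/∂q = -4*r^3 + 5*r^2
∂h/∂r = 4*p^2*r - 12*q*r^2 + 10*q*r + 4*r
∇h at (3, -3, -1) = (12, 9, 26)
∇h · n = (12)(4) + (9)(-3) + (26)(-1) = -5

-5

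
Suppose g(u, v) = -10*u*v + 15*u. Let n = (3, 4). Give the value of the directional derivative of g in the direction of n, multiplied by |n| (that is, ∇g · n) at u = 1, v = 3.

-85

∂g/∂u = -10*v + 15
∂g/∂v = -10*u
∇g at (1, 3) = (-15, -10)
∇g · n = (-15)(3) + (-10)(4) = -85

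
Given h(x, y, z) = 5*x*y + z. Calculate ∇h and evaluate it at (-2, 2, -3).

(10, -10, 1)

∂h/∂x = 5*y
∂h/∂y = 5*x
∂h/∂z = 1
∇h = (5*y, 5*x, 1)
At (-2, 2, -3): (10, -10, 1).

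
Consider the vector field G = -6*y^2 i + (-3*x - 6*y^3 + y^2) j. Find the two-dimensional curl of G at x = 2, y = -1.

∂G₂/∂x = -3
∂G₁/∂y = -12*y
Scalar curl = 12*y - 3
At (2, -1): -15.

-15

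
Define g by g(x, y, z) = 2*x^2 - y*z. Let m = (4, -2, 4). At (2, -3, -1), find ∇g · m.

42

∂g/∂x = 4*x
∂g/∂y = -z
∂g/∂z = -y
∇g at (2, -3, -1) = (8, 1, 3)
∇g · m = (8)(4) + (1)(-2) + (3)(4) = 42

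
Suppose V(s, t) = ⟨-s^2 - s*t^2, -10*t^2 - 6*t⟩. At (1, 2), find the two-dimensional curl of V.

4

∂V₂/∂s = 0
∂V₁/∂t = -2*s*t
Scalar curl = 2*s*t
At (1, 2): 4.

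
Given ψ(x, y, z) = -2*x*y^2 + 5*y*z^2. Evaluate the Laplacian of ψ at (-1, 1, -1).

14

∂²ψ/∂x² = 0
∂²ψ/∂y² = -4*x
∂²ψ/∂z² = 10*y
∇²ψ = -4*x + 10*y
At (-1, 1, -1): 14.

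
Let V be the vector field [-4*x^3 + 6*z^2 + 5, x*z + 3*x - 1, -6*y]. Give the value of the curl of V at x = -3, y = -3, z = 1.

(∇×V)₁ = ∂V₃/∂y − ∂V₂/∂z = -x - 6
(∇×V)₂ = ∂V₁/∂z − ∂V₃/∂x = 12*z
(∇×V)₃ = ∂V₂/∂x − ∂V₁/∂y = z + 3
∇×V = (-x - 6, 12*z, z + 3)
At (-3, -3, 1): (-3, 12, 4).

(-3, 12, 4)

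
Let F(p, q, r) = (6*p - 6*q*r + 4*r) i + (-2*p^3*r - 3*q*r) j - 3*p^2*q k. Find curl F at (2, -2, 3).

(-2, -8, -54)

(∇×F)₁ = ∂F₃/∂q − ∂F₂/∂r = 2*p^3 - 3*p^2 + 3*q
(∇×F)₂ = ∂F₁/∂r − ∂F₃/∂p = 6*p*q - 6*q + 4
(∇×F)₃ = ∂F₂/∂p − ∂F₁/∂q = -6*p^2*r + 6*r
∇×F = (2*p^3 - 3*p^2 + 3*q, 6*p*q - 6*q + 4, -6*p^2*r + 6*r)
At (2, -2, 3): (-2, -8, -54).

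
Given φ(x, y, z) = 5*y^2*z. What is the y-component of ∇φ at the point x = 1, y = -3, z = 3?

(∇φ)_2 = ∂φ/∂y = 10*y*z
At (1, -3, 3): -90.

-90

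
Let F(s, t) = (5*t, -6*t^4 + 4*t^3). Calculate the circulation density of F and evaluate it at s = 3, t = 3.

-5

∂F₂/∂s = 0
∂F₁/∂t = 5
Scalar curl = -5
At (3, 3): -5.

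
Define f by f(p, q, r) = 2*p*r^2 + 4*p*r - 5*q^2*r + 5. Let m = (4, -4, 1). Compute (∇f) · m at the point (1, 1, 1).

67

∂f/∂p = 2*r^2 + 4*r
∂f/∂q = -10*q*r
∂f/∂r = 4*p*r + 4*p - 5*q^2
∇f at (1, 1, 1) = (6, -10, 3)
∇f · m = (6)(4) + (-10)(-4) + (3)(1) = 67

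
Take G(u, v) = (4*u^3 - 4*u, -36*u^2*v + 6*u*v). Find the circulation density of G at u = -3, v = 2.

444

∂G₂/∂u = -72*u*v + 6*v
∂G₁/∂v = 0
Scalar curl = -72*u*v + 6*v
At (-3, 2): 444.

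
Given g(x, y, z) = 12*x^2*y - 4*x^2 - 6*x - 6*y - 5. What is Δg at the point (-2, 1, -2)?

16

∂²g/∂x² = 8*(3*y - 1)
∂²g/∂y² = 0
∂²g/∂z² = 0
∇²g = 24*y - 8
At (-2, 1, -2): 16.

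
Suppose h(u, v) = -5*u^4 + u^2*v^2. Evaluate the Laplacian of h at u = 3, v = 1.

∂²h/∂u² = 2*(-30*u^2 + v^2)
∂²h/∂v² = 2*u^2
∇²h = -58*u^2 + 2*v^2
At (3, 1): -520.

-520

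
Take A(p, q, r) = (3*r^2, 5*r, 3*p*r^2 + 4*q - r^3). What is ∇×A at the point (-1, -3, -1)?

(-1, -9, 0)

(∇×A)₁ = ∂A₃/∂q − ∂A₂/∂r = -1
(∇×A)₂ = ∂A₁/∂r − ∂A₃/∂p = -3*r^2 + 6*r
(∇×A)₃ = ∂A₂/∂p − ∂A₁/∂q = 0
∇×A = (-1, -3*r^2 + 6*r, 0)
At (-1, -3, -1): (-1, -9, 0).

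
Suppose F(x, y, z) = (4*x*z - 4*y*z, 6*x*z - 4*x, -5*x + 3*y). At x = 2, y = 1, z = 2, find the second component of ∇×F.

(∇×F)_2 = ∂F₁/∂z − ∂F₃/∂x
= 4*x - 4*y − (-5)
= 4*x - 4*y + 5
At (2, 1, 2): 9.

9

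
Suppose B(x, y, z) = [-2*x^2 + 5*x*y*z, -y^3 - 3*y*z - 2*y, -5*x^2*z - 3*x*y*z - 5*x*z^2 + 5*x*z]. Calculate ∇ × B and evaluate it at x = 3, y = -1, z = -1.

(∇×B)₁ = ∂B₃/∂y − ∂B₂/∂z = -3*x*z + 3*y
(∇×B)₂ = ∂B₁/∂z − ∂B₃/∂x = 5*x*y + 10*x*z + 3*y*z + 5*z^2 - 5*z
(∇×B)₃ = ∂B₂/∂x − ∂B₁/∂y = -5*x*z
∇×B = (-3*x*z + 3*y, 5*x*y + 10*x*z + 3*y*z + 5*z^2 - 5*z, -5*x*z)
At (3, -1, -1): (6, -32, 15).

(6, -32, 15)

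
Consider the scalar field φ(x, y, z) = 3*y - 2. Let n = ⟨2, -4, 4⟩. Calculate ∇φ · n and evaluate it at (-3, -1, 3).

∂φ/∂x = 0
∂φ/∂y = 3
∂φ/∂z = 0
∇φ at (-3, -1, 3) = (0, 3, 0)
∇φ · n = (0)(2) + (3)(-4) + (0)(4) = -12

-12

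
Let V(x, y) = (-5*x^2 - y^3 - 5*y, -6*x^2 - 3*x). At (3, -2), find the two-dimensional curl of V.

∂V₂/∂x = -12*x - 3
∂V₁/∂y = -3*y^2 - 5
Scalar curl = -12*x + 3*y^2 + 2
At (3, -2): -22.

-22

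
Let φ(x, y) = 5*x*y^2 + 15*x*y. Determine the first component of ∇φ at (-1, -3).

0

(∇φ)_1 = ∂φ/∂x = 5*y^2 + 15*y
At (-1, -3): 0.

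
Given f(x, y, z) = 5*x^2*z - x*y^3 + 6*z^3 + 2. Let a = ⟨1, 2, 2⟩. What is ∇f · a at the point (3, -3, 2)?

159

∂f/∂x = 10*x*z - y^3
∂f/∂y = -3*x*y^2
∂f/∂z = 5*x^2 + 18*z^2
∇f at (3, -3, 2) = (87, -81, 117)
∇f · a = (87)(1) + (-81)(2) + (117)(2) = 159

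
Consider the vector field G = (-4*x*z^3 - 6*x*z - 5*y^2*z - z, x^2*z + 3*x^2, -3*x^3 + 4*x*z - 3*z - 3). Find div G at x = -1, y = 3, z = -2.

∂G₁/∂x = -4*z^3 - 6*z
∂G₂/∂y = 0
∂G₃/∂z = 4*x - 3
∇·G = 4*x - 4*z^3 - 6*z - 3
At (-1, 3, -2): 37.

37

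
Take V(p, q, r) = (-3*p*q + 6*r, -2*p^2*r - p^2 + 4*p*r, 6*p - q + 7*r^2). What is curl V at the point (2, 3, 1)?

(-1, 0, -2)

(∇×V)₁ = ∂V₃/∂q − ∂V₂/∂r = 2*p^2 - 4*p - 1
(∇×V)₂ = ∂V₁/∂r − ∂V₃/∂p = 0
(∇×V)₃ = ∂V₂/∂p − ∂V₁/∂q = -4*p*r + p + 4*r
∇×V = (2*p^2 - 4*p - 1, 0, -4*p*r + p + 4*r)
At (2, 3, 1): (-1, 0, -2).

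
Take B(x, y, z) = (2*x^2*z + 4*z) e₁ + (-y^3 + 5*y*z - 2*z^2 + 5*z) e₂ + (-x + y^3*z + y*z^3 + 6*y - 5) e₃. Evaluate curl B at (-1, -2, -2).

(-29, 7, 0)

(∇×B)₁ = ∂B₃/∂y − ∂B₂/∂z = 3*y^2*z - 5*y + z^3 + 4*z + 1
(∇×B)₂ = ∂B₁/∂z − ∂B₃/∂x = 2*x^2 + 5
(∇×B)₃ = ∂B₂/∂x − ∂B₁/∂y = 0
∇×B = (3*y^2*z - 5*y + z^3 + 4*z + 1, 2*x^2 + 5, 0)
At (-1, -2, -2): (-29, 7, 0).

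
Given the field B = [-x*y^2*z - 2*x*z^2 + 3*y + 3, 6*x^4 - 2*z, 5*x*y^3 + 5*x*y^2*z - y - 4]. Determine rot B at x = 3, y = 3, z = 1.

(496, -219, 663)

(∇×B)₁ = ∂B₃/∂y − ∂B₂/∂z = 15*x*y^2 + 10*x*y*z + 1
(∇×B)₂ = ∂B₁/∂z − ∂B₃/∂x = -x*y^2 - 4*x*z - 5*y^3 - 5*y^2*z
(∇×B)₃ = ∂B₂/∂x − ∂B₁/∂y = 24*x^3 + 2*x*y*z - 3
∇×B = (15*x*y^2 + 10*x*y*z + 1, -x*y^2 - 4*x*z - 5*y^3 - 5*y^2*z, 24*x^3 + 2*x*y*z - 3)
At (3, 3, 1): (496, -219, 663).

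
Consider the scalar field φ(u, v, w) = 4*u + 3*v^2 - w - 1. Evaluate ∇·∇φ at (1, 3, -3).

6

∂²φ/∂u² = 0
∂²φ/∂v² = 6
∂²φ/∂w² = 0
∇²φ = 6
At (1, 3, -3): 6.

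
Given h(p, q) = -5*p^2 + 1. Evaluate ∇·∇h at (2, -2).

-10

∂²h/∂p² = -10
∂²h/∂q² = 0
∇²h = -10
At (2, -2): -10.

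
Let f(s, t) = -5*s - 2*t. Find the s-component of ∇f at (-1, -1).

-5

(∇f)_1 = ∂f/∂s = -5
At (-1, -1): -5.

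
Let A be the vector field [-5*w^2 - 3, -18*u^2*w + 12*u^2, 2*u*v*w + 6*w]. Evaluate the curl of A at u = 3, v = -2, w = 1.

(168, -6, -36)

(∇×A)₁ = ∂A₃/∂v − ∂A₂/∂w = 18*u^2 + 2*u*w
(∇×A)₂ = ∂A₁/∂w − ∂A₃/∂u = -2*v*w - 10*w
(∇×A)₃ = ∂A₂/∂u − ∂A₁/∂v = -36*u*w + 24*u
∇×A = (18*u^2 + 2*u*w, -2*v*w - 10*w, -36*u*w + 24*u)
At (3, -2, 1): (168, -6, -36).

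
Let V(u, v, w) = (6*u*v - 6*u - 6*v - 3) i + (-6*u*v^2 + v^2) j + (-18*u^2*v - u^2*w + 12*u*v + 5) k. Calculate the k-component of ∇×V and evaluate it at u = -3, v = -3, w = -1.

-30

(∇×V)_3 = ∂V₂/∂u − ∂V₁/∂v
= -6*v^2 − (6*u - 6)
= -6*u - 6*v^2 + 6
At (-3, -3, -1): -30.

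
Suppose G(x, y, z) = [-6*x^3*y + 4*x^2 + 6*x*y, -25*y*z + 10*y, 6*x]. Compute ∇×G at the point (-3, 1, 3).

(25, -6, -144)

(∇×G)₁ = ∂G₃/∂y − ∂G₂/∂z = 25*y
(∇×G)₂ = ∂G₁/∂z − ∂G₃/∂x = -6
(∇×G)₃ = ∂G₂/∂x − ∂G₁/∂y = 6*x^3 - 6*x
∇×G = (25*y, -6, 6*x^3 - 6*x)
At (-3, 1, 3): (25, -6, -144).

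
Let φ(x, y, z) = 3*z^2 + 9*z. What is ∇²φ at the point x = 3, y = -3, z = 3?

6

∂²φ/∂x² = 0
∂²φ/∂y² = 0
∂²φ/∂z² = 6
∇²φ = 6
At (3, -3, 3): 6.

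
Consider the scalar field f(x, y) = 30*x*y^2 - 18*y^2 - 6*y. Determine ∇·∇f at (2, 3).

∂²f/∂x² = 0
∂²f/∂y² = 12*(5*x - 3)
∇²f = 60*x - 36
At (2, 3): 84.

84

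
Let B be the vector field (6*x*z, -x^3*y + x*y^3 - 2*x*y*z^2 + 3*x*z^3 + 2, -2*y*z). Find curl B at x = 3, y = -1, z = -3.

(-201, 18, -37)

(∇×B)₁ = ∂B₃/∂y − ∂B₂/∂z = 4*x*y*z - 9*x*z^2 - 2*z
(∇×B)₂ = ∂B₁/∂z − ∂B₃/∂x = 6*x
(∇×B)₃ = ∂B₂/∂x − ∂B₁/∂y = -3*x^2*y + y^3 - 2*y*z^2 + 3*z^3
∇×B = (4*x*y*z - 9*x*z^2 - 2*z, 6*x, -3*x^2*y + y^3 - 2*y*z^2 + 3*z^3)
At (3, -1, -3): (-201, 18, -37).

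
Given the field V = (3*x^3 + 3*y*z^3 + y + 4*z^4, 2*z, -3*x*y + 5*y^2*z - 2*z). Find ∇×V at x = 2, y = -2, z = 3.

(∇×V)₁ = ∂V₃/∂y − ∂V₂/∂z = -3*x + 10*y*z - 2
(∇×V)₂ = ∂V₁/∂z − ∂V₃/∂x = 9*y*z^2 + 3*y + 16*z^3
(∇×V)₃ = ∂V₂/∂x − ∂V₁/∂y = -3*z^3 - 1
∇×V = (-3*x + 10*y*z - 2, 9*y*z^2 + 3*y + 16*z^3, -3*z^3 - 1)
At (2, -2, 3): (-68, 264, -82).

(-68, 264, -82)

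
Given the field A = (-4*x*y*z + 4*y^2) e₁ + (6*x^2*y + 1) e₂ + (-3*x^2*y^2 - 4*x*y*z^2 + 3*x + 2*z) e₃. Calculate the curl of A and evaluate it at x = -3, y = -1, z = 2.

(102, -49, 20)

(∇×A)₁ = ∂A₃/∂y − ∂A₂/∂z = -6*x^2*y - 4*x*z^2
(∇×A)₂ = ∂A₁/∂z − ∂A₃/∂x = 6*x*y^2 - 4*x*y + 4*y*z^2 - 3
(∇×A)₃ = ∂A₂/∂x − ∂A₁/∂y = 12*x*y + 4*x*z - 8*y
∇×A = (-6*x^2*y - 4*x*z^2, 6*x*y^2 - 4*x*y + 4*y*z^2 - 3, 12*x*y + 4*x*z - 8*y)
At (-3, -1, 2): (102, -49, 20).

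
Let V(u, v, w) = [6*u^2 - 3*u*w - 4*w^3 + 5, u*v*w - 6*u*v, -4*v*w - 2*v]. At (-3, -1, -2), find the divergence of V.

-2

∂V₁/∂u = 12*u - 3*w
∂V₂/∂v = u*w - 6*u
∂V₃/∂w = -4*v
∇·V = u*w + 6*u - 4*v - 3*w
At (-3, -1, -2): -2.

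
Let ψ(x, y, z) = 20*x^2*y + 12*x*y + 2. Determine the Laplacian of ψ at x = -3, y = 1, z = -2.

∂²ψ/∂x² = 40*y
∂²ψ/∂y² = 0
∂²ψ/∂z² = 0
∇²ψ = 40*y
At (-3, 1, -2): 40.

40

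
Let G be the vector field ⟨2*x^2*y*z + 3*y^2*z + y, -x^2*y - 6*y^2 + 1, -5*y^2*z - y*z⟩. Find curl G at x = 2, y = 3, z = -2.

(∇×G)₁ = ∂G₃/∂y − ∂G₂/∂z = -10*y*z - z
(∇×G)₂ = ∂G₁/∂z − ∂G₃/∂x = 2*x^2*y + 3*y^2
(∇×G)₃ = ∂G₂/∂x − ∂G₁/∂y = -2*x^2*z - 2*x*y - 6*y*z - 1
∇×G = (-10*y*z - z, 2*x^2*y + 3*y^2, -2*x^2*z - 2*x*y - 6*y*z - 1)
At (2, 3, -2): (62, 51, 39).

(62, 51, 39)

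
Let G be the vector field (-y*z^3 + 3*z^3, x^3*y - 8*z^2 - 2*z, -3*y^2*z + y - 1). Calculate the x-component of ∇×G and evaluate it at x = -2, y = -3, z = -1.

-31

(∇×G)_1 = ∂G₃/∂y − ∂G₂/∂z
= -6*y*z + 1 − (-16*z - 2)
= -6*y*z + 16*z + 3
At (-2, -3, -1): -31.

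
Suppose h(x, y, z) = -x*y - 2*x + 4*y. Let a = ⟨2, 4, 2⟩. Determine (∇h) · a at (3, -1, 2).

∂h/∂x = -y - 2
∂h/∂y = -x + 4
∂h/∂z = 0
∇h at (3, -1, 2) = (-1, 1, 0)
∇h · a = (-1)(2) + (1)(4) + (0)(2) = 2

2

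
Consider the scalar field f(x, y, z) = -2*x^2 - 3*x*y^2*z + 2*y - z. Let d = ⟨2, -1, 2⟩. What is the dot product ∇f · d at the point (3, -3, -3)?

134

∂f/∂x = -4*x - 3*y^2*z
∂f/∂y = -6*x*y*z + 2
∂f/∂z = -3*x*y^2 - 1
∇f at (3, -3, -3) = (69, -160, -82)
∇f · d = (69)(2) + (-160)(-1) + (-82)(2) = 134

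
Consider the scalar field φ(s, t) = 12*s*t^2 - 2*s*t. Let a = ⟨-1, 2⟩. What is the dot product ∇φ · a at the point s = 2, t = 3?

∂φ/∂s = 12*t^2 - 2*t
∂φ/∂t = 24*s*t - 2*s
∇φ at (2, 3) = (102, 140)
∇φ · a = (102)(-1) + (140)(2) = 178

178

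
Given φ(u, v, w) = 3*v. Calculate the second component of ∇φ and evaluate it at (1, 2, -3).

(∇φ)_2 = ∂φ/∂v = 3
At (1, 2, -3): 3.

3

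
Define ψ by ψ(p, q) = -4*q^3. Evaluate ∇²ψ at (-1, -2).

∂²ψ/∂p² = 0
∂²ψ/∂q² = -24*q
∇²ψ = -24*q
At (-1, -2): 48.

48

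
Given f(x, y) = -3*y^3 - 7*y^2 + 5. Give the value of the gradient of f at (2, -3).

∂f/∂x = 0
∂f/∂y = -9*y^2 - 14*y
∇f = (0, -9*y^2 - 14*y)
At (2, -3): (0, -39).

(0, -39)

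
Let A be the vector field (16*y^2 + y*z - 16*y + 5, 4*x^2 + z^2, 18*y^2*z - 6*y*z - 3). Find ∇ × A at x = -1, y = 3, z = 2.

(200, 3, -90)

(∇×A)₁ = ∂A₃/∂y − ∂A₂/∂z = 36*y*z - 8*z
(∇×A)₂ = ∂A₁/∂z − ∂A₃/∂x = y
(∇×A)₃ = ∂A₂/∂x − ∂A₁/∂y = 8*x - 32*y - z + 16
∇×A = (36*y*z - 8*z, y, 8*x - 32*y - z + 16)
At (-1, 3, 2): (200, 3, -90).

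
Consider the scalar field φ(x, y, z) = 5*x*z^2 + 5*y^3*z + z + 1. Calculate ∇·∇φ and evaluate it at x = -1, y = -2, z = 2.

∂²φ/∂x² = 0
∂²φ/∂y² = 30*y*z
∂²φ/∂z² = 10*x
∇²φ = 10*x + 30*y*z
At (-1, -2, 2): -130.

-130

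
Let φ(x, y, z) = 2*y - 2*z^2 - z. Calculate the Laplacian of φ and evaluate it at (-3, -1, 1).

-4

∂²φ/∂x² = 0
∂²φ/∂y² = 0
∂²φ/∂z² = -4
∇²φ = -4
At (-3, -1, 1): -4.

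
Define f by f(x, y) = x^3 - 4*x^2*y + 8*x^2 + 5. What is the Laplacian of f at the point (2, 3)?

4

∂²f/∂x² = 2*(3*x - 4*y + 8)
∂²f/∂y² = 0
∇²f = 6*x - 8*y + 16
At (2, 3): 4.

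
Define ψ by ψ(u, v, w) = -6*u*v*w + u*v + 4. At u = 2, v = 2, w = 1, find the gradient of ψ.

(-10, -10, -24)

∂ψ/∂u = -6*v*w + v
∂ψ/∂v = -6*u*w + u
∂ψ/∂w = -6*u*v
∇ψ = (-6*v*w + v, -6*u*w + u, -6*u*v)
At (2, 2, 1): (-10, -10, -24).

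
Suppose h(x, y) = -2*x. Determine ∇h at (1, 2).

(-2, 0)

∂h/∂x = -2
∂h/∂y = 0
∇h = (-2, 0)
At (1, 2): (-2, 0).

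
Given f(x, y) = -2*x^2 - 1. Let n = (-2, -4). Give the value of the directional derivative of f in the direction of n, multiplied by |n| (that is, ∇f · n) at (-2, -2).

∂f/∂x = -4*x
∂f/∂y = 0
∇f at (-2, -2) = (8, 0)
∇f · n = (8)(-2) + (0)(-4) = -16

-16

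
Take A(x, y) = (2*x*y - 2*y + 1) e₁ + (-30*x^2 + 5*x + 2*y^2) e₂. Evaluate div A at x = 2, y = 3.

∂A₁/∂x = 2*y
∂A₂/∂y = 4*y
∇·A = 6*y
At (2, 3): 18.

18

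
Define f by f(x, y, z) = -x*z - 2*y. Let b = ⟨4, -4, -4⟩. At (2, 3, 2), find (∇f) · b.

∂f/∂x = -z
∂f/∂y = -2
∂f/∂z = -x
∇f at (2, 3, 2) = (-2, -2, -2)
∇f · b = (-2)(4) + (-2)(-4) + (-2)(-4) = 8

8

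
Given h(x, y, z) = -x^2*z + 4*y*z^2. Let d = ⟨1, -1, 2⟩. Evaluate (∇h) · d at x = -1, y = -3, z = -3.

∂h/∂x = -2*x*z
∂h/∂y = 4*z^2
∂h/∂z = -x^2 + 8*y*z
∇h at (-1, -3, -3) = (-6, 36, 71)
∇h · d = (-6)(1) + (36)(-1) + (71)(2) = 100

100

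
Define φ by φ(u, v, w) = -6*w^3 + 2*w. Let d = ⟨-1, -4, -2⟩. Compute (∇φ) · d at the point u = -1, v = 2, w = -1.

∂φ/∂u = 0
∂φ/∂v = 0
∂φ/∂w = -18*w^2 + 2
∇φ at (-1, 2, -1) = (0, 0, -16)
∇φ · d = (0)(-1) + (0)(-4) + (-16)(-2) = 32

32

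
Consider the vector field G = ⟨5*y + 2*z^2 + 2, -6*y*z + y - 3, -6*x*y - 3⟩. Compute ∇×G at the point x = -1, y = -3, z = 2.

(∇×G)₁ = ∂G₃/∂y − ∂G₂/∂z = -6*x + 6*y
(∇×G)₂ = ∂G₁/∂z − ∂G₃/∂x = 6*y + 4*z
(∇×G)₃ = ∂G₂/∂x − ∂G₁/∂y = -5
∇×G = (-6*x + 6*y, 6*y + 4*z, -5)
At (-1, -3, 2): (-12, -10, -5).

(-12, -10, -5)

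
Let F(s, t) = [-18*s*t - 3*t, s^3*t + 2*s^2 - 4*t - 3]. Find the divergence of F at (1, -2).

∂F₁/∂s = -18*t
∂F₂/∂t = s^3 - 4
∇·F = s^3 - 18*t - 4
At (1, -2): 33.

33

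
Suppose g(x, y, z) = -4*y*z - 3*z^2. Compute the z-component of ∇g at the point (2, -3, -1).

(∇g)_3 = ∂g/∂z = -4*y - 6*z
At (2, -3, -1): 18.

18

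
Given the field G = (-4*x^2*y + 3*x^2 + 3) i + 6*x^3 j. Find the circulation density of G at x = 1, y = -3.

∂G₂/∂x = 18*x^2
∂G₁/∂y = -4*x^2
Scalar curl = 22*x^2
At (1, -3): 22.

22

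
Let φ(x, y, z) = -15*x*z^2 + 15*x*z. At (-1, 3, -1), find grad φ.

(-30, 0, -45)

∂φ/∂x = -15*z^2 + 15*z
∂φ/∂y = 0
∂φ/∂z = -30*x*z + 15*x
∇φ = (-15*z^2 + 15*z, 0, -30*x*z + 15*x)
At (-1, 3, -1): (-30, 0, -45).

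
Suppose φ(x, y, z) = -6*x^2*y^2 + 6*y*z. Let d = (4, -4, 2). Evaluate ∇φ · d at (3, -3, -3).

-2556

∂φ/∂x = -12*x*y^2
∂φ/∂y = -12*x^2*y + 6*z
∂φ/∂z = 6*y
∇φ at (3, -3, -3) = (-324, 306, -18)
∇φ · d = (-324)(4) + (306)(-4) + (-18)(2) = -2556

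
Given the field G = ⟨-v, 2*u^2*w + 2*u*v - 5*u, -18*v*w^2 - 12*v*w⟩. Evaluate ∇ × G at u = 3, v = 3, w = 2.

(∇×G)₁ = ∂G₃/∂v − ∂G₂/∂w = -2*u^2 - 18*w^2 - 12*w
(∇×G)₂ = ∂G₁/∂w − ∂G₃/∂u = 0
(∇×G)₃ = ∂G₂/∂u − ∂G₁/∂v = 4*u*w + 2*v - 4
∇×G = (-2*u^2 - 18*w^2 - 12*w, 0, 4*u*w + 2*v - 4)
At (3, 3, 2): (-114, 0, 26).

(-114, 0, 26)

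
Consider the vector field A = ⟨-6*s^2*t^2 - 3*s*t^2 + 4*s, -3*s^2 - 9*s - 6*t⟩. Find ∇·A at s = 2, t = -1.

-29

∂A₁/∂s = -12*s*t^2 - 3*t^2 + 4
∂A₂/∂t = -6
∇·A = -12*s*t^2 - 3*t^2 - 2
At (2, -1): -29.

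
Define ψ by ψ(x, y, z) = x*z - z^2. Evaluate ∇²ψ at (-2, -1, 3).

-2

∂²ψ/∂x² = 0
∂²ψ/∂y² = 0
∂²ψ/∂z² = -2
∇²ψ = -2
At (-2, -1, 3): -2.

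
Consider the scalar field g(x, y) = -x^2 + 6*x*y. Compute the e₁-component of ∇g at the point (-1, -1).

-4

(∇g)_1 = ∂g/∂x = -2*x + 6*y
At (-1, -1): -4.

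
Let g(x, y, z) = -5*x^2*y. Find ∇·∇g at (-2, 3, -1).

-30

∂²g/∂x² = -10*y
∂²g/∂y² = 0
∂²g/∂z² = 0
∇²g = -10*y
At (-2, 3, -1): -30.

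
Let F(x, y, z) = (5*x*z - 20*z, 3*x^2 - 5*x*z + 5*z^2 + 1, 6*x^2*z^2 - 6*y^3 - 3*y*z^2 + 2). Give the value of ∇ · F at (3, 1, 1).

107

∂F₁/∂x = 5*z
∂F₂/∂y = 0
∂F₃/∂z = 12*x^2*z - 6*y*z
∇·F = 12*x^2*z - 6*y*z + 5*z
At (3, 1, 1): 107.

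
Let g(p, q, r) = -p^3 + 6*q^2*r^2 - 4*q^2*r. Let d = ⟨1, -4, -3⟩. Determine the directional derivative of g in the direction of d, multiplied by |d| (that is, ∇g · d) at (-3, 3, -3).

-531

∂g/∂p = -3*p^2
∂g/∂q = 12*q*r^2 - 8*q*r
∂g/∂r = 12*q^2*r - 4*q^2
∇g at (-3, 3, -3) = (-27, 396, -360)
∇g · d = (-27)(1) + (396)(-4) + (-360)(-3) = -531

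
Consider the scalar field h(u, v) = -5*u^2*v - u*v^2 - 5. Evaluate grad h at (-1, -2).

(-24, -9)

∂h/∂u = -10*u*v - v^2
∂h/∂v = -5*u^2 - 2*u*v
∇h = (-10*u*v - v^2, -5*u^2 - 2*u*v)
At (-1, -2): (-24, -9).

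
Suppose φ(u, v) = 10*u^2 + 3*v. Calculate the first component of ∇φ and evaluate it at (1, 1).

(∇φ)_1 = ∂φ/∂u = 20*u
At (1, 1): 20.

20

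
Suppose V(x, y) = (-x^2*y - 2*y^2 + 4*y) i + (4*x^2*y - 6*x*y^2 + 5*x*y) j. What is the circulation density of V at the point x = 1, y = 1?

8

∂V₂/∂x = 8*x*y - 6*y^2 + 5*y
∂V₁/∂y = -x^2 - 4*y + 4
Scalar curl = x^2 + 8*x*y - 6*y^2 + 9*y - 4
At (1, 1): 8.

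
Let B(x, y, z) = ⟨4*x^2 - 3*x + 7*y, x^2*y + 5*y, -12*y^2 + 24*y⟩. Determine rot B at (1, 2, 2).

(∇×B)₁ = ∂B₃/∂y − ∂B₂/∂z = -24*y + 24
(∇×B)₂ = ∂B₁/∂z − ∂B₃/∂x = 0
(∇×B)₃ = ∂B₂/∂x − ∂B₁/∂y = 2*x*y - 7
∇×B = (-24*y + 24, 0, 2*x*y - 7)
At (1, 2, 2): (-24, 0, -3).

(-24, 0, -3)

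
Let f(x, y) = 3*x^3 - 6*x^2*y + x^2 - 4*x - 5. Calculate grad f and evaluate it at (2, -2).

∂f/∂x = 9*x^2 - 12*x*y + 2*x - 4
∂f/∂y = -6*x^2
∇f = (9*x^2 - 12*x*y + 2*x - 4, -6*x^2)
At (2, -2): (84, -24).

(84, -24)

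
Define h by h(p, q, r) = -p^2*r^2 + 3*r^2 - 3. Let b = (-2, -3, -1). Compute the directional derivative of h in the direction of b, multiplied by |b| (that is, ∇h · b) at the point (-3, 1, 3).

∂h/∂p = -2*p*r^2
∂h/∂q = 0
∂h/∂r = -2*p^2*r + 6*r
∇h at (-3, 1, 3) = (54, 0, -36)
∇h · b = (54)(-2) + (0)(-3) + (-36)(-1) = -72

-72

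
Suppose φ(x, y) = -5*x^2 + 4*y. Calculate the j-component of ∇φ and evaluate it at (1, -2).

(∇φ)_2 = ∂φ/∂y = 4
At (1, -2): 4.

4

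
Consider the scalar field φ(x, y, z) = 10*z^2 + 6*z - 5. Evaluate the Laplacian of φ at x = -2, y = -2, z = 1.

20

∂²φ/∂x² = 0
∂²φ/∂y² = 0
∂²φ/∂z² = 20
∇²φ = 20
At (-2, -2, 1): 20.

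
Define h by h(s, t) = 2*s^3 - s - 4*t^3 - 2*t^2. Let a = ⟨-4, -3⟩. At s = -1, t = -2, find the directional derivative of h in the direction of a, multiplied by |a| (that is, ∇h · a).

∂h/∂s = 6*s^2 - 1
∂h/∂t = -12*t^2 - 4*t
∇h at (-1, -2) = (5, -40)
∇h · a = (5)(-4) + (-40)(-3) = 100

100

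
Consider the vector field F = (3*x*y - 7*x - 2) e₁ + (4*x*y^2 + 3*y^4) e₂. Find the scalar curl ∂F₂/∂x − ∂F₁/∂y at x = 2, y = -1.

-2

∂F₂/∂x = 4*y^2
∂F₁/∂y = 3*x
Scalar curl = -3*x + 4*y^2
At (2, -1): -2.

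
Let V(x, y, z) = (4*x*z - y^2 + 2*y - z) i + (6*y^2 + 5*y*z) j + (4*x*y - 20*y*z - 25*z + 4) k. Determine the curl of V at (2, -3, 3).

(-37, 19, -8)

(∇×V)₁ = ∂V₃/∂y − ∂V₂/∂z = 4*x - 5*y - 20*z
(∇×V)₂ = ∂V₁/∂z − ∂V₃/∂x = 4*x - 4*y - 1
(∇×V)₃ = ∂V₂/∂x − ∂V₁/∂y = 2*y - 2
∇×V = (4*x - 5*y - 20*z, 4*x - 4*y - 1, 2*y - 2)
At (2, -3, 3): (-37, 19, -8).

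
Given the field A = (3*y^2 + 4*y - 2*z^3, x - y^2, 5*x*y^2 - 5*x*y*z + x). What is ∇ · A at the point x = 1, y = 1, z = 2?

∂A₁/∂x = 0
∂A₂/∂y = -2*y
∂A₃/∂z = -5*x*y
∇·A = -5*x*y - 2*y
At (1, 1, 2): -7.

-7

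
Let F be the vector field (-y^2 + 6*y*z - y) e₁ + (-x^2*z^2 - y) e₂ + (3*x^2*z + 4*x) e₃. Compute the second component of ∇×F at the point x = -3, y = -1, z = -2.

-46

(∇×F)_2 = ∂F₁/∂z − ∂F₃/∂x
= 6*y − (6*x*z + 4)
= -6*x*z + 6*y - 4
At (-3, -1, -2): -46.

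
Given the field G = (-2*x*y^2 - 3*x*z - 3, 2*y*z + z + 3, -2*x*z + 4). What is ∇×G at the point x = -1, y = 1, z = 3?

(∇×G)₁ = ∂G₃/∂y − ∂G₂/∂z = -2*y - 1
(∇×G)₂ = ∂G₁/∂z − ∂G₃/∂x = -3*x + 2*z
(∇×G)₃ = ∂G₂/∂x − ∂G₁/∂y = 4*x*y
∇×G = (-2*y - 1, -3*x + 2*z, 4*x*y)
At (-1, 1, 3): (-3, 9, -4).

(-3, 9, -4)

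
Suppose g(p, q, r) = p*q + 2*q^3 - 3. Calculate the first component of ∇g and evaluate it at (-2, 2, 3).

2

(∇g)_1 = ∂g/∂p = q
At (-2, 2, 3): 2.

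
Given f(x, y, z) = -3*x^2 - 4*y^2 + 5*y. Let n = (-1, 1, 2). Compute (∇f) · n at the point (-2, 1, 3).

∂f/∂x = -6*x
∂f/∂y = -8*y + 5
∂f/∂z = 0
∇f at (-2, 1, 3) = (12, -3, 0)
∇f · n = (12)(-1) + (-3)(1) + (0)(2) = -15

-15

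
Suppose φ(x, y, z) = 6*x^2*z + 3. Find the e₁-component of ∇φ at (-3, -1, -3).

(∇φ)_1 = ∂φ/∂x = 12*x*z
At (-3, -1, -3): 108.

108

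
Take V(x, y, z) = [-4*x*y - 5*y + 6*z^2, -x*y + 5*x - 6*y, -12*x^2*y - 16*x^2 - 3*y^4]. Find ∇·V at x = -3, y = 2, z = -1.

-11

∂V₁/∂x = -4*y
∂V₂/∂y = -x - 6
∂V₃/∂z = 0
∇·V = -x - 4*y - 6
At (-3, 2, -1): -11.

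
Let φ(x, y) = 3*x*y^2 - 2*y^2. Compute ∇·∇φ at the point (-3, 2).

-22

∂²φ/∂x² = 0
∂²φ/∂y² = 2*(3*x - 2)
∇²φ = 6*x - 4
At (-3, 2): -22.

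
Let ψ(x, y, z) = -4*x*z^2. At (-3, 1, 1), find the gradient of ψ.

∂ψ/∂x = -4*z^2
∂ψ/∂y = 0
∂ψ/∂z = -8*x*z
∇ψ = (-4*z^2, 0, -8*x*z)
At (-3, 1, 1): (-4, 0, 24).

(-4, 0, 24)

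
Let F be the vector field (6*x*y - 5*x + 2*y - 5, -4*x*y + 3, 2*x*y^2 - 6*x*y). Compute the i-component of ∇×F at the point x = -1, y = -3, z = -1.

(∇×F)_1 = ∂F₃/∂y − ∂F₂/∂z
= 4*x*y - 6*x − (0)
= 4*x*y - 6*x
At (-1, -3, -1): 18.

18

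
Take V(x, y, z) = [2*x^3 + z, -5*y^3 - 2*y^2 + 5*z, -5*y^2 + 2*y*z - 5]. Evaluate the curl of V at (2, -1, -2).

(1, 1, 0)

(∇×V)₁ = ∂V₃/∂y − ∂V₂/∂z = -10*y + 2*z - 5
(∇×V)₂ = ∂V₁/∂z − ∂V₃/∂x = 1
(∇×V)₃ = ∂V₂/∂x − ∂V₁/∂y = 0
∇×V = (-10*y + 2*z - 5, 1, 0)
At (2, -1, -2): (1, 1, 0).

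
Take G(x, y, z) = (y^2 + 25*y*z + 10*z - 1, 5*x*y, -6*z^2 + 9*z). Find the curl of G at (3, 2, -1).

(0, 60, 31)

(∇×G)₁ = ∂G₃/∂y − ∂G₂/∂z = 0
(∇×G)₂ = ∂G₁/∂z − ∂G₃/∂x = 25*y + 10
(∇×G)₃ = ∂G₂/∂x − ∂G₁/∂y = 3*y - 25*z
∇×G = (0, 25*y + 10, 3*y - 25*z)
At (3, 2, -1): (0, 60, 31).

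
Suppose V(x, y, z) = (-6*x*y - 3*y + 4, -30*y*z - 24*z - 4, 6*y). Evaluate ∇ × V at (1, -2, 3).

(-30, 0, 9)

(∇×V)₁ = ∂V₃/∂y − ∂V₂/∂z = 30*y + 30
(∇×V)₂ = ∂V₁/∂z − ∂V₃/∂x = 0
(∇×V)₃ = ∂V₂/∂x − ∂V₁/∂y = 6*x + 3
∇×V = (30*y + 30, 0, 6*x + 3)
At (1, -2, 3): (-30, 0, 9).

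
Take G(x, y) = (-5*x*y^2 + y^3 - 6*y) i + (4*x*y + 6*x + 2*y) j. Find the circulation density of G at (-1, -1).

∂G₂/∂x = 4*y + 6
∂G₁/∂y = -10*x*y + 3*y^2 - 6
Scalar curl = 10*x*y - 3*y^2 + 4*y + 12
At (-1, -1): 15.

15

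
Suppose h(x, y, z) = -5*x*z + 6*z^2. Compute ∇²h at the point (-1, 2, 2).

∂²h/∂x² = 0
∂²h/∂y² = 0
∂²h/∂z² = 12
∇²h = 12
At (-1, 2, 2): 12.

12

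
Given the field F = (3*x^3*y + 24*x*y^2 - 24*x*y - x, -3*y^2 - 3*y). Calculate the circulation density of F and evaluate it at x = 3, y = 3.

∂F₂/∂x = 0
∂F₁/∂y = 3*x^3 + 48*x*y - 24*x
Scalar curl = -3*x^3 - 48*x*y + 24*x
At (3, 3): -441.

-441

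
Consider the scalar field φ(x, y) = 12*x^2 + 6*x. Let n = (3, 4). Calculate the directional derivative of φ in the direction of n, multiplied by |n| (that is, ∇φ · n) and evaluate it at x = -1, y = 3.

∂φ/∂x = 24*x + 6
∂φ/∂y = 0
∇φ at (-1, 3) = (-18, 0)
∇φ · n = (-18)(3) + (0)(4) = -54

-54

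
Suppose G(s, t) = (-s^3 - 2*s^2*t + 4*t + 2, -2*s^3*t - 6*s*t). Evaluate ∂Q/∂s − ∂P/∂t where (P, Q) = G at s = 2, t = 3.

-86

∂G₂/∂s = -6*s^2*t - 6*t
∂G₁/∂t = -2*s^2 + 4
Scalar curl = -6*s^2*t + 2*s^2 - 6*t - 4
At (2, 3): -86.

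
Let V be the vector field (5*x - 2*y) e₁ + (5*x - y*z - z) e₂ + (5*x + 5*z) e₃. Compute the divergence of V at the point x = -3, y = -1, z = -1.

∂V₁/∂x = 5
∂V₂/∂y = -z
∂V₃/∂z = 5
∇·V = -z + 10
At (-3, -1, -1): 11.

11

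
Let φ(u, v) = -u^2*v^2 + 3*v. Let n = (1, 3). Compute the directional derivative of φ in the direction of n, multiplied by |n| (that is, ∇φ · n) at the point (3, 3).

∂φ/∂u = -2*u*v^2
∂φ/∂v = -2*u^2*v + 3
∇φ at (3, 3) = (-54, -51)
∇φ · n = (-54)(1) + (-51)(3) = -207

-207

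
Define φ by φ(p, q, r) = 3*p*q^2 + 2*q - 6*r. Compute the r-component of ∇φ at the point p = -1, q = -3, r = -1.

-6

(∇φ)_3 = ∂φ/∂r = -6
At (-1, -3, -1): -6.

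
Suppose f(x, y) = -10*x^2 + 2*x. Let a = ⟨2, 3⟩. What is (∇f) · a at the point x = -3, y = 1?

∂f/∂x = -20*x + 2
∂f/∂y = 0
∇f at (-3, 1) = (62, 0)
∇f · a = (62)(2) + (0)(3) = 124

124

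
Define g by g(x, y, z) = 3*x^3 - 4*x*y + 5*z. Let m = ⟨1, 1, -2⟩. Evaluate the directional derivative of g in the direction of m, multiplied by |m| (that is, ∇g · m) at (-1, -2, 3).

11

∂g/∂x = 9*x^2 - 4*y
∂g/∂y = -4*x
∂g/∂z = 5
∇g at (-1, -2, 3) = (17, 4, 5)
∇g · m = (17)(1) + (4)(1) + (5)(-2) = 11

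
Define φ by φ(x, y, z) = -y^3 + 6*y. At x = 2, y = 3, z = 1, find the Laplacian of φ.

-18

∂²φ/∂x² = 0
∂²φ/∂y² = -6*y
∂²φ/∂z² = 0
∇²φ = -6*y
At (2, 3, 1): -18.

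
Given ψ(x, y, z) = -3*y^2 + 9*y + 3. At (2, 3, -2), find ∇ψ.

∂ψ/∂x = 0
∂ψ/∂y = -6*y + 9
∂ψ/∂z = 0
∇ψ = (0, -6*y + 9, 0)
At (2, 3, -2): (0, -9, 0).

(0, -9, 0)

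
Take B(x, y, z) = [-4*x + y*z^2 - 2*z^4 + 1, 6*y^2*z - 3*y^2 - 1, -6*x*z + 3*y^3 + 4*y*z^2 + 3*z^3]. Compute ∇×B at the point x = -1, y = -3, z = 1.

(∇×B)₁ = ∂B₃/∂y − ∂B₂/∂z = 3*y^2 + 4*z^2
(∇×B)₂ = ∂B₁/∂z − ∂B₃/∂x = 2*y*z - 8*z^3 + 6*z
(∇×B)₃ = ∂B₂/∂x − ∂B₁/∂y = -z^2
∇×B = (3*y^2 + 4*z^2, 2*y*z - 8*z^3 + 6*z, -z^2)
At (-1, -3, 1): (31, -8, -1).

(31, -8, -1)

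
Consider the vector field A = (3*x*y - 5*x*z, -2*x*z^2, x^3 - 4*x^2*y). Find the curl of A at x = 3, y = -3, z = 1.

(-24, -114, -11)

(∇×A)₁ = ∂A₃/∂y − ∂A₂/∂z = -4*x^2 + 4*x*z
(∇×A)₂ = ∂A₁/∂z − ∂A₃/∂x = -3*x^2 + 8*x*y - 5*x
(∇×A)₃ = ∂A₂/∂x − ∂A₁/∂y = -3*x - 2*z^2
∇×A = (-4*x^2 + 4*x*z, -3*x^2 + 8*x*y - 5*x, -3*x - 2*z^2)
At (3, -3, 1): (-24, -114, -11).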